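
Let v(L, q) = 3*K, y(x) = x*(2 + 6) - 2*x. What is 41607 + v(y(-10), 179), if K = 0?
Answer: 41607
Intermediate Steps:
y(x) = 6*x (y(x) = x*8 - 2*x = 8*x - 2*x = 6*x)
v(L, q) = 0 (v(L, q) = 3*0 = 0)
41607 + v(y(-10), 179) = 41607 + 0 = 41607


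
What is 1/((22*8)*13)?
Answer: 1/2288 ≈ 0.00043706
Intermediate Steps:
1/((22*8)*13) = 1/(176*13) = 1/2288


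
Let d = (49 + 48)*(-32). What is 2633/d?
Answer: -2633/3104 ≈ -0.84826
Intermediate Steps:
d = -3104 (d = 97*(-32) = -3104)
2633/d = 2633/(-3104) = 2633*(-1/3104) = -2633/3104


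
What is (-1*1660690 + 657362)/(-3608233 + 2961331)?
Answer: 501664/323451 ≈ 1.5510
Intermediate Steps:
(-1*1660690 + 657362)/(-3608233 + 2961331) = (-1660690 + 657362)/(-646902) = -1003328*(-1/646902) = 501664/323451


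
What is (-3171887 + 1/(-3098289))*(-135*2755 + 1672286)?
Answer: -12779197081306285184/3098289 ≈ -4.1246e+12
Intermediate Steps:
(-3171887 + 1/(-3098289))*(-135*2755 + 1672286) = (-3171887 - 1/3098289)*(-371925 + 1672286) = -9827422601344/3098289*1300361 = -12779197081306285184/3098289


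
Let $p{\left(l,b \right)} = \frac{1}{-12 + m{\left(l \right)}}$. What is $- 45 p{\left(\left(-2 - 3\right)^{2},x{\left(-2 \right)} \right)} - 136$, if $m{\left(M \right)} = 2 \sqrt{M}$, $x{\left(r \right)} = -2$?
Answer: $- \frac{227}{2} \approx -113.5$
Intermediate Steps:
$p{\left(l,b \right)} = \frac{1}{-12 + 2 \sqrt{l}}$
$- 45 p{\left(\left(-2 - 3\right)^{2},x{\left(-2 \right)} \right)} - 136 = - 45 \frac{1}{2 \left(-6 + \sqrt{\left(-2 - 3\right)^{2}}\right)} - 136 = - 45 \frac{1}{2 \left(-6 + \sqrt{\left(-5\right)^{2}}\right)} - 136 = - 45 \frac{1}{2 \left(-6 + \sqrt{25}\right)} - 136 = - 45 \frac{1}{2 \left(-6 + 5\right)} - 136 = - 45 \frac{1}{2 \left(-1\right)} - 136 = - 45 \cdot \frac{1}{2} \left(-1\right) - 136 = \left(-45\right) \left(- \frac{1}{2}\right) - 136 = \frac{45}{2} - 136 = - \frac{227}{2}$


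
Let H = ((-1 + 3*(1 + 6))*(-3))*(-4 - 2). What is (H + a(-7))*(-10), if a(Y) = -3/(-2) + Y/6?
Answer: -10810/3 ≈ -3603.3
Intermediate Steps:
H = 360 (H = ((-1 + 3*7)*(-3))*(-6) = ((-1 + 21)*(-3))*(-6) = (20*(-3))*(-6) = -60*(-6) = 360)
a(Y) = 3/2 + Y/6 (a(Y) = -3*(-½) + Y*(⅙) = 3/2 + Y/6)
(H + a(-7))*(-10) = (360 + (3/2 + (⅙)*(-7)))*(-10) = (360 + (3/2 - 7/6))*(-10) = (360 + ⅓)*(-10) = (1081/3)*(-10) = -10810/3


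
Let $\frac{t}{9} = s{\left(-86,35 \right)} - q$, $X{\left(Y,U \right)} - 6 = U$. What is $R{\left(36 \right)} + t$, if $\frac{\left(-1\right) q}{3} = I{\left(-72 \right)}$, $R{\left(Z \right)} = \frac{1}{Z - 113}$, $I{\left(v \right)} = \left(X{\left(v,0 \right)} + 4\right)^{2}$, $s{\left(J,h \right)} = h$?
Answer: $\frac{232154}{77} \approx 3015.0$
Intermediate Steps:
$X{\left(Y,U \right)} = 6 + U$
$I{\left(v \right)} = 100$ ($I{\left(v \right)} = \left(\left(6 + 0\right) + 4\right)^{2} = \left(6 + 4\right)^{2} = 10^{2} = 100$)
$R{\left(Z \right)} = \frac{1}{-113 + Z}$
$q = -300$ ($q = \left(-3\right) 100 = -300$)
$t = 3015$ ($t = 9 \left(35 - -300\right) = 9 \left(35 + 300\right) = 9 \cdot 335 = 3015$)
$R{\left(36 \right)} + t = \frac{1}{-113 + 36} + 3015 = \frac{1}{-77} + 3015 = - \frac{1}{77} + 3015 = \frac{232154}{77}$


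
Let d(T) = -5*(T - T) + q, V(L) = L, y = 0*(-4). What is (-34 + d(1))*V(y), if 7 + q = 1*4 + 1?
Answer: 0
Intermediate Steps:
q = -2 (q = -7 + (1*4 + 1) = -7 + (4 + 1) = -7 + 5 = -2)
y = 0
d(T) = -2 (d(T) = -5*(T - T) - 2 = -5*0 - 2 = 0 - 2 = -2)
(-34 + d(1))*V(y) = (-34 - 2)*0 = -36*0 = 0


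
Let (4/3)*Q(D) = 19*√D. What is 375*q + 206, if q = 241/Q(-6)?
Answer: 206 - 60250*I*√6/57 ≈ 206.0 - 2589.2*I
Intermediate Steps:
Q(D) = 57*√D/4 (Q(D) = 3*(19*√D)/4 = 57*√D/4)
q = -482*I*√6/171 (q = 241/((57*√(-6)/4)) = 241/((57*(I*√6)/4)) = 241/((57*I*√6/4)) = 241*(-2*I*√6/171) = -482*I*√6/171 ≈ -6.9044*I)
375*q + 206 = 375*(-482*I*√6/171) + 206 = -60250*I*√6/57 + 206 = 206 - 60250*I*√6/57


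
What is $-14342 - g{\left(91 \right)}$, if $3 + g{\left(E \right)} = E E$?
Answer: $-22620$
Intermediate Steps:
$g{\left(E \right)} = -3 + E^{2}$ ($g{\left(E \right)} = -3 + E E = -3 + E^{2}$)
$-14342 - g{\left(91 \right)} = -14342 - \left(-3 + 91^{2}\right) = -14342 - \left(-3 + 8281\right) = -14342 - 8278 = -22620$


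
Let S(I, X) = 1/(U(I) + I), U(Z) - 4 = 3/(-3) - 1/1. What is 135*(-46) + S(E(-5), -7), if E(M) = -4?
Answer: -12421/2 ≈ -6210.5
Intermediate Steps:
U(Z) = 2 (U(Z) = 4 + (3/(-3) - 1/1) = 4 + (3*(-⅓) - 1*1) = 4 + (-1 - 1) = 4 - 2 = 2)
S(I, X) = 1/(2 + I)
135*(-46) + S(E(-5), -7) = 135*(-46) + 1/(2 - 4) = -6210 + 1/(-2) = -6210 - ½ = -12421/2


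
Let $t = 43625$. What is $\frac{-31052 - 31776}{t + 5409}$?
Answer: $- \frac{31414}{24517} \approx -1.2813$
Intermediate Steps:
$\frac{-31052 - 31776}{t + 5409} = \frac{-31052 - 31776}{43625 + 5409} = - \frac{62828}{49034} = \left(-62828\right) \frac{1}{49034} = - \frac{31414}{24517}$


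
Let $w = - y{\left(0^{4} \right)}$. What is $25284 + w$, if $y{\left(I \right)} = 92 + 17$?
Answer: $25175$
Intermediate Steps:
$y{\left(I \right)} = 109$
$w = -109$ ($w = \left(-1\right) 109 = -109$)
$25284 + w = 25284 - 109 = 25175$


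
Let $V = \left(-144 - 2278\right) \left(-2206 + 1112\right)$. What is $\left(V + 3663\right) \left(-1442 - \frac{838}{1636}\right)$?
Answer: $- \frac{3130864246725}{818} \approx -3.8275 \cdot 10^{9}$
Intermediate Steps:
$V = 2649668$ ($V = \left(-2422\right) \left(-1094\right) = 2649668$)
$\left(V + 3663\right) \left(-1442 - \frac{838}{1636}\right) = \left(2649668 + 3663\right) \left(-1442 - \frac{838}{1636}\right) = 2653331 \left(-1442 - \frac{419}{818}\right) = 2653331 \left(- \frac{1179975}{818}\right) = - \frac{3130864246725}{818}$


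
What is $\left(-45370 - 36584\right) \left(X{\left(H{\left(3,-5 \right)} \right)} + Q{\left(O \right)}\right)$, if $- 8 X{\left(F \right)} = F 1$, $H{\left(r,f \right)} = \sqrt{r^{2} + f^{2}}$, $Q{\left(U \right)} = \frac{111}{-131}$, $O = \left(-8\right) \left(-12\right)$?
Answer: $\frac{9096894}{131} + \frac{40977 \sqrt{34}}{4} \approx 1.2918 \cdot 10^{5}$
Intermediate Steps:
$O = 96$
$Q{\left(U \right)} = - \frac{111}{131}$ ($Q{\left(U \right)} = 111 \left(- \frac{1}{131}\right) = - \frac{111}{131}$)
$H{\left(r,f \right)} = \sqrt{f^{2} + r^{2}}$
$X{\left(F \right)} = - \frac{F}{8}$ ($X{\left(F \right)} = - \frac{F 1}{8} = - \frac{F}{8}$)
$\left(-45370 - 36584\right) \left(X{\left(H{\left(3,-5 \right)} \right)} + Q{\left(O \right)}\right) = \left(-45370 - 36584\right) \left(- \frac{\sqrt{\left(-5\right)^{2} + 3^{2}}}{8} - \frac{111}{131}\right) = - 81954 \left(- \frac{\sqrt{25 + 9}}{8} - \frac{111}{131}\right) = - 81954 \left(- \frac{\sqrt{34}}{8} - \frac{111}{131}\right) = - 81954 \left(- \frac{111}{131} - \frac{\sqrt{34}}{8}\right) = \frac{9096894}{131} + \frac{40977 \sqrt{34}}{4}$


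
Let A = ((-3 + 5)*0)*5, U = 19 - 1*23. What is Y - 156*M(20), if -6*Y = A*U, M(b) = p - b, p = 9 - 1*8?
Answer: 2964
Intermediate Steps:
p = 1 (p = 9 - 8 = 1)
U = -4 (U = 19 - 23 = -4)
M(b) = 1 - b
A = 0 (A = (2*0)*5 = 0*5 = 0)
Y = 0 (Y = -0*(-4) = -1/6*0 = 0)
Y - 156*M(20) = 0 - 156*(1 - 1*20) = 0 - 156*(1 - 20) = 0 - 156*(-19) = 0 + 2964 = 2964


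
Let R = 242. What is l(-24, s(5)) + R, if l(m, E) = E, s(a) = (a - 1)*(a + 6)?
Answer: 286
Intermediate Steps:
s(a) = (-1 + a)*(6 + a)
l(-24, s(5)) + R = (-6 + 5² + 5*5) + 242 = (-6 + 25 + 25) + 242 = 44 + 242 = 286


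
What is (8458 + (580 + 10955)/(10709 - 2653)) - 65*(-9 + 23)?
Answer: 60818223/8056 ≈ 7549.4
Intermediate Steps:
(8458 + (580 + 10955)/(10709 - 2653)) - 65*(-9 + 23) = (8458 + 11535/8056) - 65*14 = (8458 + 11535*(1/8056)) - 910 = (8458 + 11535/8056) - 910 = 68149183/8056 - 910 = 60818223/8056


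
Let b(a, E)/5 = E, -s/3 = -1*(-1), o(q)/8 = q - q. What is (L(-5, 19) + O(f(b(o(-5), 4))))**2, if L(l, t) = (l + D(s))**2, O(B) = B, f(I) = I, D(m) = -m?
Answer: 576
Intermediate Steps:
o(q) = 0 (o(q) = 8*(q - q) = 8*0 = 0)
s = -3 (s = -(-3)*(-1) = -3*1 = -3)
b(a, E) = 5*E
L(l, t) = (3 + l)**2 (L(l, t) = (l - 1*(-3))**2 = (l + 3)**2 = (3 + l)**2)
(L(-5, 19) + O(f(b(o(-5), 4))))**2 = ((3 - 5)**2 + 5*4)**2 = ((-2)**2 + 20)**2 = (4 + 20)**2 = 24**2 = 576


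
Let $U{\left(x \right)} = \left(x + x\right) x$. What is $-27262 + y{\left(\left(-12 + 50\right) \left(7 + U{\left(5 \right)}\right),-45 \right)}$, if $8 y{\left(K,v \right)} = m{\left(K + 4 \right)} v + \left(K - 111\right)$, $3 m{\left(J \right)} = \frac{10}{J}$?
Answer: $- \frac{5860114}{217} \approx -27005.0$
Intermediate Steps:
$m{\left(J \right)} = \frac{10}{3 J}$ ($m{\left(J \right)} = \frac{10 \frac{1}{J}}{3} = \frac{10}{3 J}$)
$U{\left(x \right)} = 2 x^{2}$ ($U{\left(x \right)} = 2 x x = 2 x^{2}$)
$y{\left(K,v \right)} = - \frac{111}{8} + \frac{K}{8} + \frac{5 v}{12 \left(4 + K\right)}$ ($y{\left(K,v \right)} = \frac{\frac{10}{3 \left(K + 4\right)} v + \left(K - 111\right)}{8} = \frac{\frac{10}{3 \left(4 + K\right)} v + \left(K - 111\right)}{8} = \frac{\frac{10 v}{3 \left(4 + K\right)} + \left(-111 + K\right)}{8} = \frac{-111 + K + \frac{10 v}{3 \left(4 + K\right)}}{8} = - \frac{111}{8} + \frac{K}{8} + \frac{5 v}{12 \left(4 + K\right)}$)
$-27262 + y{\left(\left(-12 + 50\right) \left(7 + U{\left(5 \right)}\right),-45 \right)} = -27262 + \frac{10 \left(-45\right) + 3 \left(-111 + \left(-12 + 50\right) \left(7 + 2 \cdot 5^{2}\right)\right) \left(4 + \left(-12 + 50\right) \left(7 + 2 \cdot 5^{2}\right)\right)}{24 \left(4 + \left(-12 + 50\right) \left(7 + 2 \cdot 5^{2}\right)\right)} = -27262 + \frac{-450 + 3 \left(-111 + 38 \left(7 + 2 \cdot 25\right)\right) \left(4 + 38 \left(7 + 2 \cdot 25\right)\right)}{24 \left(4 + 38 \left(7 + 2 \cdot 25\right)\right)} = -27262 + \frac{-450 + 3 \left(-111 + 38 \left(7 + 50\right)\right) \left(4 + 38 \left(7 + 50\right)\right)}{24 \left(4 + 38 \left(7 + 50\right)\right)} = -27262 + \frac{-450 + 3 \left(-111 + 38 \cdot 57\right) \left(4 + 38 \cdot 57\right)}{24 \left(4 + 38 \cdot 57\right)} = -27262 + \frac{-450 + 3 \left(-111 + 2166\right) \left(4 + 2166\right)}{24 \left(4 + 2166\right)} = -27262 + \frac{-450 + 3 \cdot 2055 \cdot 2170}{24 \cdot 2170} = -27262 + \frac{1}{24} \cdot \frac{1}{2170} \left(-450 + 13378050\right) = -27262 + \frac{1}{24} \cdot \frac{1}{2170} \cdot 13377600 = -27262 + \frac{55740}{217} = - \frac{5860114}{217}$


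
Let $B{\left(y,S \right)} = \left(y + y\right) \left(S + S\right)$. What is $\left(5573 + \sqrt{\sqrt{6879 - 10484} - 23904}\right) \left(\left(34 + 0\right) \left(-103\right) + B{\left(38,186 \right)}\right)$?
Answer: $138043210 + 24770 \sqrt{-23904 + i \sqrt{3605}} \approx 1.3805 \cdot 10^{8} + 3.8297 \cdot 10^{6} i$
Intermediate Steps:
$B{\left(y,S \right)} = 4 S y$ ($B{\left(y,S \right)} = 2 y 2 S = 4 S y$)
$\left(5573 + \sqrt{\sqrt{6879 - 10484} - 23904}\right) \left(\left(34 + 0\right) \left(-103\right) + B{\left(38,186 \right)}\right) = \left(5573 + \sqrt{\sqrt{6879 - 10484} - 23904}\right) \left(\left(34 + 0\right) \left(-103\right) + 4 \cdot 186 \cdot 38\right) = \left(5573 + \sqrt{\sqrt{-3605} - 23904}\right) \left(34 \left(-103\right) + 28272\right) = \left(5573 + \sqrt{i \sqrt{3605} - 23904}\right) \left(-3502 + 28272\right) = \left(5573 + \sqrt{-23904 + i \sqrt{3605}}\right) 24770 = 138043210 + 24770 \sqrt{-23904 + i \sqrt{3605}}$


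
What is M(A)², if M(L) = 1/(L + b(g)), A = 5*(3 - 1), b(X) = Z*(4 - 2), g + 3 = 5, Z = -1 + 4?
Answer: 1/256 ≈ 0.0039063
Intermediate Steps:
Z = 3
g = 2 (g = -3 + 5 = 2)
b(X) = 6 (b(X) = 3*(4 - 2) = 3*2 = 6)
A = 10 (A = 5*2 = 10)
M(L) = 1/(6 + L) (M(L) = 1/(L + 6) = 1/(6 + L))
M(A)² = (1/(6 + 10))² = (1/16)² = 1/256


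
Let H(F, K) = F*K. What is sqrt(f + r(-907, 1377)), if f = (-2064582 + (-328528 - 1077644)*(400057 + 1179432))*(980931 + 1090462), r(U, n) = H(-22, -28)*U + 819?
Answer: I*sqrt(4600636912460929063) ≈ 2.1449e+9*I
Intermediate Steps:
r(U, n) = 819 + 616*U (r(U, n) = (-22*(-28))*U + 819 = 616*U + 819 = 819 + 616*U)
f = -4600636912460371170 (f = (-2064582 - 1406172*1579489)*2071393 = (-2064582 - 2221033206108)*2071393 = -2221035270690*2071393 = -4600636912460371170)
sqrt(f + r(-907, 1377)) = sqrt(-4600636912460371170 + (819 + 616*(-907))) = sqrt(-4600636912460371170 + (819 - 558712)) = sqrt(-4600636912460371170 - 557893) = sqrt(-4600636912460929063) = I*sqrt(4600636912460929063)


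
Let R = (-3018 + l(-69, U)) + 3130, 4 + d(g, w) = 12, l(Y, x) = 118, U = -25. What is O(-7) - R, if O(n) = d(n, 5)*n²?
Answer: 162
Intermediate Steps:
d(g, w) = 8 (d(g, w) = -4 + 12 = 8)
R = 230 (R = (-3018 + 118) + 3130 = -2900 + 3130 = 230)
O(n) = 8*n²
O(-7) - R = 8*(-7)² - 1*230 = 8*49 - 230 = 392 - 230 = 162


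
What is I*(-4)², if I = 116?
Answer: 1856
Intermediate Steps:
I*(-4)² = 116*(-4)² = 116*16 = 1856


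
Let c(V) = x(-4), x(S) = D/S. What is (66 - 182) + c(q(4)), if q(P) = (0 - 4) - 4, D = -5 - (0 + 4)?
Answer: -455/4 ≈ -113.75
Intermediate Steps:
D = -9 (D = -5 - 1*4 = -5 - 4 = -9)
q(P) = -8 (q(P) = -4 - 4 = -8)
x(S) = -9/S
c(V) = 9/4 (c(V) = -9/(-4) = -9*(-¼) = 9/4)
(66 - 182) + c(q(4)) = (66 - 182) + 9/4 = -116 + 9/4 = -455/4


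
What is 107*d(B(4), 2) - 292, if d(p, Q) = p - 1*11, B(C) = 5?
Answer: -934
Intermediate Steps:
d(p, Q) = -11 + p (d(p, Q) = p - 11 = -11 + p)
107*d(B(4), 2) - 292 = 107*(-11 + 5) - 292 = 107*(-6) - 292 = -642 - 292 = -934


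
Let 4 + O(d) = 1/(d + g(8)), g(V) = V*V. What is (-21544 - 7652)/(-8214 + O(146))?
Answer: 6131160/1725779 ≈ 3.5527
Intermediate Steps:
g(V) = V**2
O(d) = -4 + 1/(64 + d) (O(d) = -4 + 1/(d + 8**2) = -4 + 1/(d + 64) = -4 + 1/(64 + d))
(-21544 - 7652)/(-8214 + O(146)) = (-21544 - 7652)/(-8214 + (-255 - 4*146)/(64 + 146)) = -29196/(-8214 + (-255 - 584)/210) = -29196/(-8214 + (1/210)*(-839)) = -29196/(-8214 - 839/210) = -29196/(-1725779/210) = -29196*(-210/1725779) = 6131160/1725779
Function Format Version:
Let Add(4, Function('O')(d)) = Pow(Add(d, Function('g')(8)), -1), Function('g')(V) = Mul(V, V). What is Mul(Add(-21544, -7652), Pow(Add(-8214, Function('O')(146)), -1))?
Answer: Rational(6131160, 1725779) ≈ 3.5527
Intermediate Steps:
Function('g')(V) = Pow(V, 2)
Function('O')(d) = Add(-4, Pow(Add(64, d), -1)) (Function('O')(d) = Add(-4, Pow(Add(d, Pow(8, 2)), -1)) = Add(-4, Pow(Add(d, 64), -1)) = Add(-4, Pow(Add(64, d), -1)))
Mul(Add(-21544, -7652), Pow(Add(-8214, Function('O')(146)), -1)) = Mul(Add(-21544, -7652), Pow(Add(-8214, Mul(Pow(Add(64, 146), -1), Add(-255, Mul(-4, 146)))), -1)) = Mul(-29196, Pow(Add(-8214, Mul(Pow(210, -1), Add(-255, -584))), -1)) = Mul(-29196, Pow(Add(-8214, Mul(Rational(1, 210), -839)), -1)) = Mul(-29196, Pow(Add(-8214, Rational(-839, 210)), -1)) = Mul(-29196, Pow(Rational(-1725779, 210), -1)) = Mul(-29196, Rational(-210, 1725779)) = Rational(6131160, 1725779)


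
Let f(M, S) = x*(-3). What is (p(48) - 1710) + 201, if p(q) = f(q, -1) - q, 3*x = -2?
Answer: -1555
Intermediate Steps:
x = -⅔ (x = (⅓)*(-2) = -⅔ ≈ -0.66667)
f(M, S) = 2 (f(M, S) = -⅔*(-3) = 2)
p(q) = 2 - q
(p(48) - 1710) + 201 = ((2 - 1*48) - 1710) + 201 = ((2 - 48) - 1710) + 201 = (-46 - 1710) + 201 = -1756 + 201 = -1555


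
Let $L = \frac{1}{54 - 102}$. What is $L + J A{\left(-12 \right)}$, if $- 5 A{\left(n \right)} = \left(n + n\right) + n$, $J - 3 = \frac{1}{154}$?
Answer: $\frac{399647}{18480} \approx 21.626$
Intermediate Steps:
$J = \frac{463}{154}$ ($J = 3 + \frac{1}{154} = \frac{463}{154} \approx 3.0065$)
$A{\left(n \right)} = - \frac{3 n}{5}$ ($A{\left(n \right)} = - \frac{\left(n + n\right) + n}{5} = - \frac{2 n + n}{5} = - \frac{3 n}{5}$)
$L = - \frac{1}{48}$ ($L = \frac{1}{-48} = - \frac{1}{48} \approx -0.020833$)
$L + J A{\left(-12 \right)} = - \frac{1}{48} + \frac{463 \left(\left(- \frac{3}{5}\right) \left(-12\right)\right)}{154} = - \frac{1}{48} + \frac{463}{154} \cdot \frac{36}{5} = - \frac{1}{48} + \frac{8334}{385} = \frac{399647}{18480}$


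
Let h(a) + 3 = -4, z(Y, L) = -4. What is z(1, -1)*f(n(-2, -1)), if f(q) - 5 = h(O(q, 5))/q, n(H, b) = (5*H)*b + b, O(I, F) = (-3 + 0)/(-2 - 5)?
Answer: -152/9 ≈ -16.889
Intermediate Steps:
O(I, F) = 3/7 (O(I, F) = -3/(-7) = -3*(-1/7) = 3/7)
n(H, b) = b + 5*H*b (n(H, b) = 5*H*b + b = b + 5*H*b)
h(a) = -7 (h(a) = -3 - 4 = -7)
f(q) = 5 - 7/q
z(1, -1)*f(n(-2, -1)) = -4*(5 - 7*(-1/(1 + 5*(-2)))) = -4*(5 - 7*(-1/(1 - 10))) = -4*(5 - 7/((-1*(-9)))) = -4*(5 - 7/9) = -4*38/9 = -152/9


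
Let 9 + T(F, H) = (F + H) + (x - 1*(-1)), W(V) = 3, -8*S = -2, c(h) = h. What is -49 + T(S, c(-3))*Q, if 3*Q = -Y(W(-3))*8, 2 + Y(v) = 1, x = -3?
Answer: -257/3 ≈ -85.667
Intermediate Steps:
S = 1/4 (S = -1/8*(-2) = 1/4 ≈ 0.25000)
Y(v) = -1 (Y(v) = -2 + 1 = -1)
T(F, H) = -11 + F + H (T(F, H) = -9 + ((F + H) + (-3 - 1*(-1))) = -9 + ((F + H) + (-3 + 1)) = -9 + ((F + H) - 2) = -9 + (-2 + F + H) = -11 + F + H)
Q = 8/3 (Q = (-(-1)*8)/3 = (-1*(-8))/3 = (1/3)*8 = 8/3 ≈ 2.6667)
-49 + T(S, c(-3))*Q = -49 + (-11 + 1/4 - 3)*(8/3) = -49 - 55/4*8/3 = -49 - 110/3 = -257/3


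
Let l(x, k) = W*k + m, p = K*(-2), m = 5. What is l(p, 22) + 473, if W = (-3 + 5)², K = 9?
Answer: 566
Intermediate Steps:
W = 4 (W = 2² = 4)
p = -18 (p = 9*(-2) = -18)
l(x, k) = 5 + 4*k (l(x, k) = 4*k + 5 = 5 + 4*k)
l(p, 22) + 473 = (5 + 4*22) + 473 = (5 + 88) + 473 = 93 + 473 = 566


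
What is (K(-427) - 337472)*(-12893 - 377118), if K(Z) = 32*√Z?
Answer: 131617792192 - 12480352*I*√427 ≈ 1.3162e+11 - 2.5789e+8*I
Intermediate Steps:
(K(-427) - 337472)*(-12893 - 377118) = (32*√(-427) - 337472)*(-12893 - 377118) = (32*(I*√427) - 337472)*(-390011) = (32*I*√427 - 337472)*(-390011) = (-337472 + 32*I*√427)*(-390011) = 131617792192 - 12480352*I*√427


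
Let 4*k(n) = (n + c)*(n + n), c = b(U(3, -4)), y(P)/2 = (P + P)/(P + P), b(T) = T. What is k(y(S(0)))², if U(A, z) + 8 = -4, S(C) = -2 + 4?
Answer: 100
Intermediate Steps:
S(C) = 2
U(A, z) = -12 (U(A, z) = -8 - 4 = -12)
y(P) = 2 (y(P) = 2*((P + P)/(P + P)) = 2*((2*P)/((2*P))) = 2*((2*P)*(1/(2*P))) = 2*1 = 2)
c = -12
k(n) = n*(-12 + n)/2 (k(n) = ((n - 12)*(n + n))/4 = ((-12 + n)*(2*n))/4 = (2*n*(-12 + n))/4 = n*(-12 + n)/2)
k(y(S(0)))² = ((½)*2*(-12 + 2))² = ((½)*2*(-10))² = (-10)² = 100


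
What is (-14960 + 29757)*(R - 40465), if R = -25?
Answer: -599130530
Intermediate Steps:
(-14960 + 29757)*(R - 40465) = (-14960 + 29757)*(-25 - 40465) = 14797*(-40490) = -599130530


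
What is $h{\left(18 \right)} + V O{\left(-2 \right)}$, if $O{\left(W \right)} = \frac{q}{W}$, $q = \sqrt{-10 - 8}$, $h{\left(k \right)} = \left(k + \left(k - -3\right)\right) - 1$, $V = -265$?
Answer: $38 + \frac{795 i \sqrt{2}}{2} \approx 38.0 + 562.15 i$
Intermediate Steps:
$h{\left(k \right)} = 2 + 2 k$ ($h{\left(k \right)} = \left(k + \left(k + 3\right)\right) - 1 = \left(k + \left(3 + k\right)\right) - 1 = \left(3 + 2 k\right) - 1 = 2 + 2 k$)
$q = 3 i \sqrt{2}$ ($q = \sqrt{-18} = 3 i \sqrt{2} \approx 4.2426 i$)
$O{\left(W \right)} = \frac{3 i \sqrt{2}}{W}$
$h{\left(18 \right)} + V O{\left(-2 \right)} = \left(2 + 2 \cdot 18\right) - 265 \frac{3 i \sqrt{2}}{-2} = \left(2 + 36\right) - 265 \cdot 3 i \sqrt{2} \left(- \frac{1}{2}\right) = 38 - 265 \left(- \frac{3 i \sqrt{2}}{2}\right) = 38 + \frac{795 i \sqrt{2}}{2}$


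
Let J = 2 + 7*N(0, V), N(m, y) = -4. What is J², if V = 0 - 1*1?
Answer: 676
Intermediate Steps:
V = -1 (V = 0 - 1 = -1)
J = -26 (J = 2 + 7*(-4) = 2 - 28 = -26)
J² = (-26)² = 676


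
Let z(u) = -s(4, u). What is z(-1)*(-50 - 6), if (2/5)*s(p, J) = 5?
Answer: 700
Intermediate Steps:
s(p, J) = 25/2 (s(p, J) = (5/2)*5 = 25/2)
z(u) = -25/2 (z(u) = -1*25/2 = -25/2)
z(-1)*(-50 - 6) = -25*(-50 - 6)/2 = -25/2*(-56) = 700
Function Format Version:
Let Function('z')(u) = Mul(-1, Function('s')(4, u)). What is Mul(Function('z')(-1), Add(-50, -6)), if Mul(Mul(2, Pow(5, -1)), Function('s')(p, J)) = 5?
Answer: 700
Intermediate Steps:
Function('s')(p, J) = Rational(25, 2) (Function('s')(p, J) = Mul(Rational(5, 2), 5) = Rational(25, 2))
Function('z')(u) = Rational(-25, 2) (Function('z')(u) = Mul(-1, Rational(25, 2)) = Rational(-25, 2))
Mul(Function('z')(-1), Add(-50, -6)) = Mul(Rational(-25, 2), Add(-50, -6)) = Mul(Rational(-25, 2), -56) = 700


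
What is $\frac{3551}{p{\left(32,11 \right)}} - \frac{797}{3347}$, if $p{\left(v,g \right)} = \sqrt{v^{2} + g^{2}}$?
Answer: $- \frac{797}{3347} + \frac{3551 \sqrt{1145}}{1145} \approx 104.7$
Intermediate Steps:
$p{\left(v,g \right)} = \sqrt{g^{2} + v^{2}}$
$\frac{3551}{p{\left(32,11 \right)}} - \frac{797}{3347} = \frac{3551}{\sqrt{11^{2} + 32^{2}}} - \frac{797}{3347} = \frac{3551}{\sqrt{121 + 1024}} - \frac{797}{3347} = \frac{3551}{\sqrt{1145}} - \frac{797}{3347} = 3551 \frac{\sqrt{1145}}{1145} - \frac{797}{3347} = \frac{3551 \sqrt{1145}}{1145} - \frac{797}{3347} = - \frac{797}{3347} + \frac{3551 \sqrt{1145}}{1145}$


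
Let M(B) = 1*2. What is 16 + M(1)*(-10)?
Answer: -4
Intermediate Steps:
M(B) = 2
16 + M(1)*(-10) = 16 + 2*(-10) = 16 - 20 = -4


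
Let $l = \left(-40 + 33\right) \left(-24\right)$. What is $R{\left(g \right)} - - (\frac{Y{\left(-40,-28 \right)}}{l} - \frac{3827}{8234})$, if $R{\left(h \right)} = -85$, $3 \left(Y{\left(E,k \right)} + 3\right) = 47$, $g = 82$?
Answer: $- \frac{88590119}{1037484} \approx -85.389$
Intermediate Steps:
$Y{\left(E,k \right)} = \frac{38}{3}$ ($Y{\left(E,k \right)} = -3 + \frac{1}{3} \cdot 47 = -3 + \frac{47}{3} = \frac{38}{3}$)
$l = 168$ ($l = \left(-7\right) \left(-24\right) = 168$)
$R{\left(g \right)} - - (\frac{Y{\left(-40,-28 \right)}}{l} - \frac{3827}{8234}) = -85 - - (\frac{38}{3 \cdot 168} - \frac{3827}{8234}) = -85 - - (\frac{38}{3} \cdot \frac{1}{168} - \frac{3827}{8234}) = -85 - - (\frac{19}{252} - \frac{3827}{8234}) = -85 - \left(-1\right) \left(- \frac{403979}{1037484}\right) = -85 - \frac{403979}{1037484} = - \frac{88590119}{1037484}$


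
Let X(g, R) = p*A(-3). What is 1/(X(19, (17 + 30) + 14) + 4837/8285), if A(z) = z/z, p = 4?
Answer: 8285/37977 ≈ 0.21816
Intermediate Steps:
A(z) = 1
X(g, R) = 4 (X(g, R) = 4*1 = 4)
1/(X(19, (17 + 30) + 14) + 4837/8285) = 1/(4 + 4837/8285) = 1/(37977/8285) = 8285/37977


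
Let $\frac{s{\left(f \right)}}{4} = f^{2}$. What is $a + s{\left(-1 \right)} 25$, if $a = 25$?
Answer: $125$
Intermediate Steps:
$s{\left(f \right)} = 4 f^{2}$
$a + s{\left(-1 \right)} 25 = 25 + 4 \left(-1\right)^{2} \cdot 25 = 25 + 4 \cdot 1 \cdot 25 = 25 + 4 \cdot 25 = 25 + 100 = 125$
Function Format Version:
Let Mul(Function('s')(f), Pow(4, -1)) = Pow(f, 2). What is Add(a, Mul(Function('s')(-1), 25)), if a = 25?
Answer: 125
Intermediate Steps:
Function('s')(f) = Mul(4, Pow(f, 2))
Add(a, Mul(Function('s')(-1), 25)) = Add(25, Mul(Mul(4, Pow(-1, 2)), 25)) = Add(25, Mul(Mul(4, 1), 25)) = Add(25, Mul(4, 25)) = Add(25, 100) = 125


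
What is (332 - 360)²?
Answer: 784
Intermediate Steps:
(332 - 360)² = (-28)² = 784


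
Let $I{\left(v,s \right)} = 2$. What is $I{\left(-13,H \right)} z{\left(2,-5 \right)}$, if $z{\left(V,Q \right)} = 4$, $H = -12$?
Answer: $8$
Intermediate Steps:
$I{\left(-13,H \right)} z{\left(2,-5 \right)} = 2 \cdot 4 = 8$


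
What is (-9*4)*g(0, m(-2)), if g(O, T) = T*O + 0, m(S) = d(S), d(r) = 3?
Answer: 0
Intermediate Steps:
m(S) = 3
g(O, T) = O*T (g(O, T) = O*T + 0 = O*T)
(-9*4)*g(0, m(-2)) = (-9*4)*(0*3) = -36*0 = 0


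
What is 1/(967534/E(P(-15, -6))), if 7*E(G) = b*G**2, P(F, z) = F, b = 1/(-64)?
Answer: -225/433455232 ≈ -5.1909e-7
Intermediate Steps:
b = -1/64 ≈ -0.015625
E(G) = -G**2/448 (E(G) = (-G**2/64)/7 = -G**2/448)
1/(967534/E(P(-15, -6))) = 1/(967534/((-1/448*(-15)**2))) = 1/(967534/((-1/448*225))) = 1/(967534/(-225/448)) = 1/(967534*(-448/225)) = 1/(-433455232/225) = -225/433455232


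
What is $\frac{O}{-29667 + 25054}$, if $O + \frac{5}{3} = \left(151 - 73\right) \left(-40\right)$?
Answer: $\frac{9365}{13839} \approx 0.67671$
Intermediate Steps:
$O = - \frac{9365}{3}$ ($O = - \frac{5}{3} + \left(151 - 73\right) \left(-40\right) = - \frac{5}{3} + 78 \left(-40\right) = - \frac{5}{3} - 3120 = - \frac{9365}{3} \approx -3121.7$)
$\frac{O}{-29667 + 25054} = - \frac{9365}{3 \left(-29667 + 25054\right)} = - \frac{9365}{3 \left(-4613\right)} = \left(- \frac{9365}{3}\right) \left(- \frac{1}{4613}\right) = \frac{9365}{13839}$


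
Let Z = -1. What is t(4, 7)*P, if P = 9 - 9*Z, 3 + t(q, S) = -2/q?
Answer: -63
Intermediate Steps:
t(q, S) = -3 - 2/q
P = 18 (P = 9 - 9*(-1) = 9 + 9 = 18)
t(4, 7)*P = (-3 - 2/4)*18 = (-3 - 2*1/4)*18 = (-3 - 1/2)*18 = -7/2*18 = -63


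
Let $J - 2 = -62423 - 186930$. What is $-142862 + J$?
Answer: $-392213$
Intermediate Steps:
$J = -249351$ ($J = 2 - 249353 = -249351$)
$-142862 + J = -142862 - 249351 = -392213$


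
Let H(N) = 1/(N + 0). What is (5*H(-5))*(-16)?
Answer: 16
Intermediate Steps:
H(N) = 1/N
(5*H(-5))*(-16) = (5/(-5))*(-16) = (5*(-⅕))*(-16) = -1*(-16) = 16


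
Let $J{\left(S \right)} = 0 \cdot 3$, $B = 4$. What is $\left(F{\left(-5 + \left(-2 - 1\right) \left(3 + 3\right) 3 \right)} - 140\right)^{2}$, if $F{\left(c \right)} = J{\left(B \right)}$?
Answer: $19600$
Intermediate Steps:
$J{\left(S \right)} = 0$
$F{\left(c \right)} = 0$
$\left(F{\left(-5 + \left(-2 - 1\right) \left(3 + 3\right) 3 \right)} - 140\right)^{2} = \left(0 - 140\right)^{2} = \left(-140\right)^{2} = 19600$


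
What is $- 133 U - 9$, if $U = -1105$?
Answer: $146956$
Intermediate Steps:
$- 133 U - 9 = \left(-133\right) \left(-1105\right) - 9 = 146965 - 9 = 146956$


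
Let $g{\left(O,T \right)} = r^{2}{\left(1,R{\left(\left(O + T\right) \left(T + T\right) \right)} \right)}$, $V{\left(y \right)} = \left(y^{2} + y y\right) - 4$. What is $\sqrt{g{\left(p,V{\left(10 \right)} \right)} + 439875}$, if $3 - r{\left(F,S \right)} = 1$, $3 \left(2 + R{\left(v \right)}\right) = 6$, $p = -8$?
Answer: $\sqrt{439879} \approx 663.23$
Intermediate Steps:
$V{\left(y \right)} = -4 + 2 y^{2}$ ($V{\left(y \right)} = \left(y^{2} + y^{2}\right) - 4 = 2 y^{2} - 4 = -4 + 2 y^{2}$)
$R{\left(v \right)} = 0$ ($R{\left(v \right)} = -2 + \frac{1}{3} \cdot 6 = -2 + 2 = 0$)
$r{\left(F,S \right)} = 2$ ($r{\left(F,S \right)} = 3 - 1 = 2$)
$g{\left(O,T \right)} = 4$ ($g{\left(O,T \right)} = 2^{2} = 4$)
$\sqrt{g{\left(p,V{\left(10 \right)} \right)} + 439875} = \sqrt{4 + 439875} = \sqrt{439879}$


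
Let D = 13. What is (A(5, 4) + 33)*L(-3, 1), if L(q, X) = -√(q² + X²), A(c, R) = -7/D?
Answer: -422*√10/13 ≈ -102.65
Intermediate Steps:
A(c, R) = -7/13
L(q, X) = -√(X² + q²)
(A(5, 4) + 33)*L(-3, 1) = (-7/13 + 33)*(-√(1² + (-3)²)) = 422*(-√(1 + 9))/13 = 422*(-√10)/13 = -422*√10/13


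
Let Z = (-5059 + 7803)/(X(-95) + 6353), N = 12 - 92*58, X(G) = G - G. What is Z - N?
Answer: 33826116/6353 ≈ 5324.4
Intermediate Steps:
X(G) = 0
N = -5324 (N = 12 - 5336 = -5324)
Z = 2744/6353 (Z = (-5059 + 7803)/(0 + 6353) = 2744/6353 ≈ 0.43192)
Z - N = 2744/6353 - 1*(-5324) = 2744/6353 + 5324 = 33826116/6353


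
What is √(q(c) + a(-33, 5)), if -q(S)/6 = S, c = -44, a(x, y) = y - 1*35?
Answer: 3*√26 ≈ 15.297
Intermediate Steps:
a(x, y) = -35 + y (a(x, y) = y - 35 = -35 + y)
q(S) = -6*S
√(q(c) + a(-33, 5)) = √(-6*(-44) + (-35 + 5)) = √(264 - 30) = √234 = 3*√26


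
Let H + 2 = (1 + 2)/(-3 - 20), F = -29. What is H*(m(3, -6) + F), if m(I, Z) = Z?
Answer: 1715/23 ≈ 74.565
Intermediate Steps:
H = -49/23 (H = -2 + (1 + 2)/(-3 - 20) = -2 + 3/(-23) = -2 + 3*(-1/23) = -2 - 3/23 = -49/23 ≈ -2.1304)
H*(m(3, -6) + F) = -49*(-6 - 29)/23 = -49/23*(-35) = 1715/23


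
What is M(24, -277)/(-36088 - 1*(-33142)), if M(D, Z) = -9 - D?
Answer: 11/982 ≈ 0.011202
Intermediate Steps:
M(24, -277)/(-36088 - 1*(-33142)) = (-9 - 1*24)/(-36088 - 1*(-33142)) = (-9 - 24)/(-36088 + 33142) = -33/(-2946) = -33*(-1/2946) = 11/982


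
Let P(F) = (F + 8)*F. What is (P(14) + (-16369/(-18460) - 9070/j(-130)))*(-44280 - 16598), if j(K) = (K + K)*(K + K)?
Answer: -4510721227003/239980 ≈ -1.8796e+7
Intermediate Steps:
P(F) = F*(8 + F) (P(F) = (8 + F)*F = F*(8 + F))
j(K) = 4*K² (j(K) = (2*K)*(2*K) = 4*K²)
(P(14) + (-16369/(-18460) - 9070/j(-130)))*(-44280 - 16598) = (14*(8 + 14) + (-16369/(-18460) - 9070/(4*(-130)²)))*(-44280 - 16598) = (14*22 + (-16369*(-1/18460) - 9070/(4*16900)))*(-60878) = (308 + (16369/18460 - 9070/67600))*(-60878) = (308 + (16369/18460 - 9070*1/67600))*(-60878) = (308 + (16369/18460 - 907/6760))*(-60878) = (308 + 361197/479960)*(-60878) = (148188877/479960)*(-60878) = -4510721227003/239980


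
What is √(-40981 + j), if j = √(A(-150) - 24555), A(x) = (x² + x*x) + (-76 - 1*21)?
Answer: √(-40981 + 2*√5087) ≈ 202.08*I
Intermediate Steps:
A(x) = -97 + 2*x² (A(x) = (x² + x²) + (-76 - 21) = 2*x² - 97 = -97 + 2*x²)
j = 2*√5087 (j = √((-97 + 2*(-150)²) - 24555) = √((-97 + 2*22500) - 24555) = √((-97 + 45000) - 24555) = √(44903 - 24555) = √20348 = 2*√5087 ≈ 142.65)
√(-40981 + j) = √(-40981 + 2*√5087)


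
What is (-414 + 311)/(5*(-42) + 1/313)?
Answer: 32239/65729 ≈ 0.49048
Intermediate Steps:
(-414 + 311)/(5*(-42) + 1/313) = -103/(-210 + 1/313) = -103/(-65729/313) = -103*(-313/65729) = 32239/65729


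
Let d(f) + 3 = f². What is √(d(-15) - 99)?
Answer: √123 ≈ 11.091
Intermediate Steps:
d(f) = -3 + f²
√(d(-15) - 99) = √((-3 + (-15)²) - 99) = √((-3 + 225) - 99) = √(222 - 99) = √123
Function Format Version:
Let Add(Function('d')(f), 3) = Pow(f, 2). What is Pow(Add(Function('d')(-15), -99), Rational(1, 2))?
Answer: Pow(123, Rational(1, 2)) ≈ 11.091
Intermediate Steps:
Function('d')(f) = Add(-3, Pow(f, 2))
Pow(Add(Function('d')(-15), -99), Rational(1, 2)) = Pow(Add(Add(-3, Pow(-15, 2)), -99), Rational(1, 2)) = Pow(Add(Add(-3, 225), -99), Rational(1, 2)) = Pow(Add(222, -99), Rational(1, 2)) = Pow(123, Rational(1, 2))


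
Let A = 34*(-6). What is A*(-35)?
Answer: 7140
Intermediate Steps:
A = -204
A*(-35) = -204*(-35) = 7140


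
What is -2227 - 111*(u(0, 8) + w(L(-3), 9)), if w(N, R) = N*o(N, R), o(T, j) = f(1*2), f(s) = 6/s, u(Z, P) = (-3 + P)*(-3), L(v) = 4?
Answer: -1894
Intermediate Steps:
u(Z, P) = 9 - 3*P
o(T, j) = 3 (o(T, j) = 6/((1*2)) = 6/2 = 6*(½) = 3)
w(N, R) = 3*N (w(N, R) = N*3 = 3*N)
-2227 - 111*(u(0, 8) + w(L(-3), 9)) = -2227 - 111*((9 - 3*8) + 3*4) = -2227 - 111*((9 - 24) + 12) = -2227 - 111*(-15 + 12) = -2227 - 111*(-3) = -2227 - 1*(-333) = -2227 + 333 = -1894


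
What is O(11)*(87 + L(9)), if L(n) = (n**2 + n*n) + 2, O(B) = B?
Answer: 2761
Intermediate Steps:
L(n) = 2 + 2*n**2 (L(n) = (n**2 + n**2) + 2 = 2*n**2 + 2 = 2 + 2*n**2)
O(11)*(87 + L(9)) = 11*(87 + (2 + 2*9**2)) = 11*(87 + (2 + 2*81)) = 11*(87 + (2 + 162)) = 11*(87 + 164) = 11*251 = 2761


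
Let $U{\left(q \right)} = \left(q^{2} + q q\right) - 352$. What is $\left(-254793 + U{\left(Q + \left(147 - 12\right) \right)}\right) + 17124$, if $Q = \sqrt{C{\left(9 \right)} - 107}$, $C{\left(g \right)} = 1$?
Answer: $-201783 + 540 i \sqrt{106} \approx -2.0178 \cdot 10^{5} + 5559.6 i$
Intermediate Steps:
$Q = i \sqrt{106}$ ($Q = \sqrt{1 - 107} = \sqrt{-106} = i \sqrt{106} \approx 10.296 i$)
$U{\left(q \right)} = -352 + 2 q^{2}$ ($U{\left(q \right)} = \left(q^{2} + q^{2}\right) - 352 = 2 q^{2} - 352 = -352 + 2 q^{2}$)
$\left(-254793 + U{\left(Q + \left(147 - 12\right) \right)}\right) + 17124 = \left(-254793 - \left(352 - 2 \left(i \sqrt{106} + \left(147 - 12\right)\right)^{2}\right)\right) + 17124 = \left(-254793 - \left(352 - 2 \left(i \sqrt{106} + 135\right)^{2}\right)\right) + 17124 = \left(-254793 - \left(352 - 2 \left(135 + i \sqrt{106}\right)^{2}\right)\right) + 17124 = \left(-255145 + 2 \left(135 + i \sqrt{106}\right)^{2}\right) + 17124 = -238021 + 2 \left(135 + i \sqrt{106}\right)^{2}$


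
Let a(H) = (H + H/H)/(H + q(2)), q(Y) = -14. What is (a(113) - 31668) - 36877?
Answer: -2261947/33 ≈ -68544.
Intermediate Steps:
a(H) = (1 + H)/(-14 + H) (a(H) = (H + H/H)/(H - 14) = (H + 1)/(-14 + H) = (1 + H)/(-14 + H))
(a(113) - 31668) - 36877 = ((1 + 113)/(-14 + 113) - 31668) - 36877 = (114/99 - 31668) - 36877 = ((1/99)*114 - 31668) - 36877 = (38/33 - 31668) - 36877 = -1045006/33 - 36877 = -2261947/33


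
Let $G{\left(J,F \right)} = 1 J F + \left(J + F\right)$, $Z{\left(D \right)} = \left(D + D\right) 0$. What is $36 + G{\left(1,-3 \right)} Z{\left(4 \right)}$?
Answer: $36$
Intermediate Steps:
$Z{\left(D \right)} = 0$ ($Z{\left(D \right)} = 2 D 0 = 0$)
$G{\left(J,F \right)} = F + J + F J$ ($G{\left(J,F \right)} = J F + \left(F + J\right) = F J + \left(F + J\right) = F + J + F J$)
$36 + G{\left(1,-3 \right)} Z{\left(4 \right)} = 36 + \left(-3 + 1 - 3\right) 0 = 36 - 0 = 36 + 0 = 36$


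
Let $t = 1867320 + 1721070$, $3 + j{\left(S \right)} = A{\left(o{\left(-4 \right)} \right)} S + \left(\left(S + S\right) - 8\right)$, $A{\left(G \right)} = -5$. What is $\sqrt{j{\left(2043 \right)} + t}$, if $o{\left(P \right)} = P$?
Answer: $5 \sqrt{143290} \approx 1892.7$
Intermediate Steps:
$j{\left(S \right)} = -11 - 3 S$ ($j{\left(S \right)} = -3 - \left(8 + 3 S\right) = -11 - 3 S$)
$t = 3588390$
$\sqrt{j{\left(2043 \right)} + t} = \sqrt{\left(-11 - 6129\right) + 3588390} = \sqrt{-6140 + 3588390} = \sqrt{3582250} = 5 \sqrt{143290}$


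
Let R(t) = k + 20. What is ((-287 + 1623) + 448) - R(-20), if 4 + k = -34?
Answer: 1802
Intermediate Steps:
k = -38 (k = -4 - 34 = -38)
R(t) = -18 (R(t) = -38 + 20 = -18)
((-287 + 1623) + 448) - R(-20) = ((-287 + 1623) + 448) - 1*(-18) = (1336 + 448) + 18 = 1784 + 18 = 1802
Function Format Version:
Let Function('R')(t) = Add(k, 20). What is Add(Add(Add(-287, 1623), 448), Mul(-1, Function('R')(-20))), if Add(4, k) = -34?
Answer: 1802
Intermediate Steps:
k = -38 (k = Add(-4, -34) = -38)
Function('R')(t) = -18 (Function('R')(t) = Add(-38, 20) = -18)
Add(Add(Add(-287, 1623), 448), Mul(-1, Function('R')(-20))) = Add(Add(Add(-287, 1623), 448), Mul(-1, -18)) = Add(Add(1336, 448), 18) = Add(1784, 18) = 1802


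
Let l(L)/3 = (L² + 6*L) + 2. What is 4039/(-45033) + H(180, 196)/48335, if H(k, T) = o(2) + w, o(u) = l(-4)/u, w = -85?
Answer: -199458167/2176670055 ≈ -0.091635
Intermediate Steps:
l(L) = 6 + 3*L² + 18*L (l(L) = 3*((L² + 6*L) + 2) = 3*(2 + L² + 6*L) = 6 + 3*L² + 18*L)
o(u) = -18/u (o(u) = (6 + 3*(-4)² + 18*(-4))/u = (6 + 3*16 - 72)/u = (6 + 48 - 72)/u = -18/u)
H(k, T) = -94 (H(k, T) = -18/2 - 85 = -18*½ - 85 = -9 - 85 = -94)
4039/(-45033) + H(180, 196)/48335 = 4039/(-45033) - 94/48335 = 4039*(-1/45033) - 94*1/48335 = -4039/45033 - 94/48335 = -199458167/2176670055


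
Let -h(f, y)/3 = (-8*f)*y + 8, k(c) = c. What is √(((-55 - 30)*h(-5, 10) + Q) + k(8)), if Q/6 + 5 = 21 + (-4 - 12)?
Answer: 4*√6503 ≈ 322.56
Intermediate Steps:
h(f, y) = -24 + 24*f*y (h(f, y) = -3*((-8*f)*y + 8) = -3*(-8*f*y + 8) = -3*(8 - 8*f*y) = -24 + 24*f*y)
Q = 0 (Q = -30 + 6*(21 + (-4 - 12)) = -30 + 6*(21 - 16) = -30 + 6*5 = -30 + 30 = 0)
√(((-55 - 30)*h(-5, 10) + Q) + k(8)) = √(((-55 - 30)*(-24 + 24*(-5)*10) + 0) + 8) = √((-85*(-24 - 1200) + 0) + 8) = √((-85*(-1224) + 0) + 8) = √((104040 + 0) + 8) = √(104040 + 8) = √104048 = 4*√6503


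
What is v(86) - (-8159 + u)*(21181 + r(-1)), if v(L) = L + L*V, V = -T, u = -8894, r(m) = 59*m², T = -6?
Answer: 362206322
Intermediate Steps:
V = 6 (V = -1*(-6) = 6)
v(L) = 7*L (v(L) = L + L*6 = L + 6*L = 7*L)
v(86) - (-8159 + u)*(21181 + r(-1)) = 7*86 - (-8159 - 8894)*(21181 + 59*(-1)²) = 602 - (-17053)*(21181 + 59*1) = 602 - (-17053)*(21181 + 59) = 602 - (-17053)*21240 = 602 - 1*(-362205720) = 602 + 362205720 = 362206322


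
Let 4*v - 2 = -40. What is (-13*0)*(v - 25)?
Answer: 0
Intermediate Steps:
v = -19/2 (v = ½ + (¼)*(-40) = ½ - 10 = -19/2 ≈ -9.5000)
(-13*0)*(v - 25) = (-13*0)*(-19/2 - 25) = 0*(-69/2) = 0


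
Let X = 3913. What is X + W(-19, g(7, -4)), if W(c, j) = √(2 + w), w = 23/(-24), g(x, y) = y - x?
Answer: 3913 + 5*√6/12 ≈ 3914.0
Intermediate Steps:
w = -23/24 (w = 23*(-1/24) = -23/24 ≈ -0.95833)
W(c, j) = 5*√6/12 (W(c, j) = √(2 - 23/24) = √(25/24) = 5*√6/12)
X + W(-19, g(7, -4)) = 3913 + 5*√6/12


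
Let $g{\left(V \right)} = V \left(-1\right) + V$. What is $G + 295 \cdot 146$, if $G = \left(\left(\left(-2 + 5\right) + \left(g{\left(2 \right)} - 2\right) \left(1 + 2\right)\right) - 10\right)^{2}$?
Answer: $43239$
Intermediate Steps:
$g{\left(V \right)} = 0$ ($g{\left(V \right)} = - V + V = 0$)
$G = 169$ ($G = \left(\left(\left(-2 + 5\right) + \left(0 - 2\right) \left(1 + 2\right)\right) - 10\right)^{2} = \left(\left(3 - 6\right) - 10\right)^{2} = \left(-3 - 10\right)^{2} = \left(-13\right)^{2} = 169$)
$G + 295 \cdot 146 = 169 + 295 \cdot 146 = 169 + 43070 = 43239$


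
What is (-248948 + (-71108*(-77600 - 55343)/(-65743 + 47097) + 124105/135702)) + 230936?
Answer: -664203314270281/1265149746 ≈ -5.2500e+5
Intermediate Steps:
(-248948 + (-71108*(-77600 - 55343)/(-65743 + 47097) + 124105/135702)) + 230936 = (-248948 + (-71108/((-18646/(-132943))) + 124105*(1/135702))) + 230936 = (-248948 + (-71108/((-18646*(-1/132943))) + 124105/135702)) + 230936 = (-248948 + (-71108/18646/132943 + 124105/135702)) + 230936 = (-248948 + (-71108*132943/18646 + 124105/135702)) + 230936 = (-248948 + (-4726655422/9323 + 124105/135702)) + 230936 = (-248948 - 641415437045329/1265149746) + 230936 = -956371936012537/1265149746 + 230936 = -664203314270281/1265149746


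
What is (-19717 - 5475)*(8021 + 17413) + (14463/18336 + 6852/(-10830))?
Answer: -7068672590106479/11032160 ≈ -6.4073e+8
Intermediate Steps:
(-19717 - 5475)*(8021 + 17413) + (14463/18336 + 6852/(-10830)) = -25192*25434 + (14463*(1/18336) + 6852*(-1/10830)) = -640733328 + (4821/6112 - 1142/1805) = -640733328 + 1722001/11032160 = -7068672590106479/11032160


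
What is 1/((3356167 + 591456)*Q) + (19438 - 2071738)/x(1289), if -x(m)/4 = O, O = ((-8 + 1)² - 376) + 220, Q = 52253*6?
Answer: -635007718952360443/132428642845398 ≈ -4795.1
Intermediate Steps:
Q = 313518
O = -107 (O = ((-7)² - 376) + 220 = (49 - 376) + 220 = -327 + 220 = -107)
x(m) = 428 (x(m) = -4*(-107) = 428)
1/((3356167 + 591456)*Q) + (19438 - 2071738)/x(1289) = 1/((3356167 + 591456)*313518) + (19438 - 2071738)/428 = (1/313518)/3947623 - 2052300*1/428 = (1/3947623)*(1/313518) - 513075/107 = 1/1237650867714 - 513075/107 = -635007718952360443/132428642845398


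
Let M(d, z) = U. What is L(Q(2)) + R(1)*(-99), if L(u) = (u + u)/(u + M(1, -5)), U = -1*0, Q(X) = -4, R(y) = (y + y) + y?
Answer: -295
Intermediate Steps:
R(y) = 3*y (R(y) = 2*y + y = 3*y)
U = 0
M(d, z) = 0
L(u) = 2 (L(u) = (u + u)/(u + 0) = (2*u)/u = 2)
L(Q(2)) + R(1)*(-99) = 2 + (3*1)*(-99) = 2 + 3*(-99) = 2 - 297 = -295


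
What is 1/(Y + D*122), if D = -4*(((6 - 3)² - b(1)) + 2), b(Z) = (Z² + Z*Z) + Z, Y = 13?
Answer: -1/3891 ≈ -0.00025700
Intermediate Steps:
b(Z) = Z + 2*Z² (b(Z) = (Z² + Z²) + Z = 2*Z² + Z = Z + 2*Z²)
D = -32 (D = -4*(((6 - 3)² - (1 + 2*1)) + 2) = -4*((3² - (1 + 2)) + 2) = -4*((9 - 3) + 2) = -4*(6 + 2) = -4*8 = -32)
1/(Y + D*122) = 1/(13 - 32*122) = 1/(13 - 3904) = 1/(-3891) = -1/3891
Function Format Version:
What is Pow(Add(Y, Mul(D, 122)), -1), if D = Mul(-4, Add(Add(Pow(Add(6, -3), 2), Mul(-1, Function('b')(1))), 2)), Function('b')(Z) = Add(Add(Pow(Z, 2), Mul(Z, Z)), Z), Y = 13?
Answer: Rational(-1, 3891) ≈ -0.00025700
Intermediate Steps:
Function('b')(Z) = Add(Z, Mul(2, Pow(Z, 2))) (Function('b')(Z) = Add(Add(Pow(Z, 2), Pow(Z, 2)), Z) = Add(Mul(2, Pow(Z, 2)), Z) = Add(Z, Mul(2, Pow(Z, 2))))
D = -32 (D = Mul(-4, Add(Add(Pow(Add(6, -3), 2), Mul(-1, Mul(1, Add(1, Mul(2, 1))))), 2)) = Mul(-4, Add(Add(Pow(3, 2), Mul(-1, Mul(1, Add(1, 2)))), 2)) = Mul(-4, Add(Add(9, Mul(-1, Mul(1, 3))), 2)) = Mul(-4, Add(Add(9, Mul(-1, 3)), 2)) = Mul(-4, Add(Add(9, -3), 2)) = Mul(-4, Add(6, 2)) = Mul(-4, 8) = -32)
Pow(Add(Y, Mul(D, 122)), -1) = Pow(Add(13, Mul(-32, 122)), -1) = Pow(Add(13, -3904), -1) = Pow(-3891, -1) = Rational(-1, 3891)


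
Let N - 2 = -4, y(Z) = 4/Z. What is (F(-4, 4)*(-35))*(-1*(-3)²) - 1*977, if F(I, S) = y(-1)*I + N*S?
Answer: 1543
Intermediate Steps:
N = -2 (N = 2 - 4 = -2)
F(I, S) = -4*I - 2*S (F(I, S) = (4/(-1))*I - 2*S = (4*(-1))*I - 2*S = -4*I - 2*S)
(F(-4, 4)*(-35))*(-1*(-3)²) - 1*977 = ((-4*(-4) - 2*4)*(-35))*(-1*(-3)²) - 1*977 = ((16 - 8)*(-35))*(-1*9) - 977 = (8*(-35))*(-9) - 977 = -280*(-9) - 977 = 2520 - 977 = 1543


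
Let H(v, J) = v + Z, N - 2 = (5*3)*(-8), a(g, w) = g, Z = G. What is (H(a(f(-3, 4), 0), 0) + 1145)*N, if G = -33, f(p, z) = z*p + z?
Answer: -130272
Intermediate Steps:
f(p, z) = z + p*z (f(p, z) = p*z + z = z + p*z)
Z = -33
N = -118 (N = 2 + (5*3)*(-8) = 2 + 15*(-8) = 2 - 120 = -118)
H(v, J) = -33 + v (H(v, J) = v - 33 = -33 + v)
(H(a(f(-3, 4), 0), 0) + 1145)*N = ((-33 + 4*(1 - 3)) + 1145)*(-118) = ((-33 + 4*(-2)) + 1145)*(-118) = ((-33 - 8) + 1145)*(-118) = (-41 + 1145)*(-118) = 1104*(-118) = -130272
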